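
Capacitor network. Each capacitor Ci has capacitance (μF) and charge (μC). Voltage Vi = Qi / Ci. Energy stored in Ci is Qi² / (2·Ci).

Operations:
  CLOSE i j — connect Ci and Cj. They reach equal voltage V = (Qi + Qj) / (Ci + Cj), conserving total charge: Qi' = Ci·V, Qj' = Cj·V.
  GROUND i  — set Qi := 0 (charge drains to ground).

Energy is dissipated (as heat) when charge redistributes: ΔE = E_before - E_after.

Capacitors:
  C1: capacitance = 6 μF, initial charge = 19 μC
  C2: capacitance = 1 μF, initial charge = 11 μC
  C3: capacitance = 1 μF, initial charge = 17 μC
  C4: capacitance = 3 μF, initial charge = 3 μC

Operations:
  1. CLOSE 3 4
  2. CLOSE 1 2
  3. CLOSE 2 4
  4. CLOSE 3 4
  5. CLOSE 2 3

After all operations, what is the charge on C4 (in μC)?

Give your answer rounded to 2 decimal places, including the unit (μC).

Initial: C1(6μF, Q=19μC, V=3.17V), C2(1μF, Q=11μC, V=11.00V), C3(1μF, Q=17μC, V=17.00V), C4(3μF, Q=3μC, V=1.00V)
Op 1: CLOSE 3-4: Q_total=20.00, C_total=4.00, V=5.00; Q3=5.00, Q4=15.00; dissipated=96.000
Op 2: CLOSE 1-2: Q_total=30.00, C_total=7.00, V=4.29; Q1=25.71, Q2=4.29; dissipated=26.298
Op 3: CLOSE 2-4: Q_total=19.29, C_total=4.00, V=4.82; Q2=4.82, Q4=14.46; dissipated=0.191
Op 4: CLOSE 3-4: Q_total=19.46, C_total=4.00, V=4.87; Q3=4.87, Q4=14.60; dissipated=0.012
Op 5: CLOSE 2-3: Q_total=9.69, C_total=2.00, V=4.84; Q2=4.84, Q3=4.84; dissipated=0.000
Final charges: Q1=25.71, Q2=4.84, Q3=4.84, Q4=14.60

Answer: 14.60 μC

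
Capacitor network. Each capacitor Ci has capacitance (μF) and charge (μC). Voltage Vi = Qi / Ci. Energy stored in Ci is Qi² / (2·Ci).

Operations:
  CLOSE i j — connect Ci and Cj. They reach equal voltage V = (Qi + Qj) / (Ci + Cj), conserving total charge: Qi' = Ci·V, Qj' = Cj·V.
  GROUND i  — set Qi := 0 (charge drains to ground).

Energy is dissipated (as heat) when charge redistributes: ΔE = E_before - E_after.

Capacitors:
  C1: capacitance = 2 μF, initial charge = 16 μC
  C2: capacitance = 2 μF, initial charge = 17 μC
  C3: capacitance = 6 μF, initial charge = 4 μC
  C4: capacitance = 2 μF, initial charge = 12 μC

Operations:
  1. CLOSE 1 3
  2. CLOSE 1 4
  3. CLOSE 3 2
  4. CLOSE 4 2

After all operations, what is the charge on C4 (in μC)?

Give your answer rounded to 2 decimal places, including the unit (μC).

Answer: 8.25 μC

Derivation:
Initial: C1(2μF, Q=16μC, V=8.00V), C2(2μF, Q=17μC, V=8.50V), C3(6μF, Q=4μC, V=0.67V), C4(2μF, Q=12μC, V=6.00V)
Op 1: CLOSE 1-3: Q_total=20.00, C_total=8.00, V=2.50; Q1=5.00, Q3=15.00; dissipated=40.333
Op 2: CLOSE 1-4: Q_total=17.00, C_total=4.00, V=4.25; Q1=8.50, Q4=8.50; dissipated=6.125
Op 3: CLOSE 3-2: Q_total=32.00, C_total=8.00, V=4.00; Q3=24.00, Q2=8.00; dissipated=27.000
Op 4: CLOSE 4-2: Q_total=16.50, C_total=4.00, V=4.12; Q4=8.25, Q2=8.25; dissipated=0.031
Final charges: Q1=8.50, Q2=8.25, Q3=24.00, Q4=8.25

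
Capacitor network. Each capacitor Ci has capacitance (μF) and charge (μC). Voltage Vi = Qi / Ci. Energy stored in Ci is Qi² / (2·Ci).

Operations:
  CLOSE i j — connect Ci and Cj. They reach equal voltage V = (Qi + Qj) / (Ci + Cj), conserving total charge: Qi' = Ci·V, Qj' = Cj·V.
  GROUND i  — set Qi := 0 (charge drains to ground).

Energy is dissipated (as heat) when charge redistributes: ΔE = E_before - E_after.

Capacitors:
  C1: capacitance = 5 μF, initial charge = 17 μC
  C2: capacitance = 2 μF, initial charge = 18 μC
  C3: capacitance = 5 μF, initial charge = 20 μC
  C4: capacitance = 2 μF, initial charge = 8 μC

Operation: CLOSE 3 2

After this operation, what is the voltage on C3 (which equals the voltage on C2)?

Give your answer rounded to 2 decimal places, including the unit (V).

Answer: 5.43 V

Derivation:
Initial: C1(5μF, Q=17μC, V=3.40V), C2(2μF, Q=18μC, V=9.00V), C3(5μF, Q=20μC, V=4.00V), C4(2μF, Q=8μC, V=4.00V)
Op 1: CLOSE 3-2: Q_total=38.00, C_total=7.00, V=5.43; Q3=27.14, Q2=10.86; dissipated=17.857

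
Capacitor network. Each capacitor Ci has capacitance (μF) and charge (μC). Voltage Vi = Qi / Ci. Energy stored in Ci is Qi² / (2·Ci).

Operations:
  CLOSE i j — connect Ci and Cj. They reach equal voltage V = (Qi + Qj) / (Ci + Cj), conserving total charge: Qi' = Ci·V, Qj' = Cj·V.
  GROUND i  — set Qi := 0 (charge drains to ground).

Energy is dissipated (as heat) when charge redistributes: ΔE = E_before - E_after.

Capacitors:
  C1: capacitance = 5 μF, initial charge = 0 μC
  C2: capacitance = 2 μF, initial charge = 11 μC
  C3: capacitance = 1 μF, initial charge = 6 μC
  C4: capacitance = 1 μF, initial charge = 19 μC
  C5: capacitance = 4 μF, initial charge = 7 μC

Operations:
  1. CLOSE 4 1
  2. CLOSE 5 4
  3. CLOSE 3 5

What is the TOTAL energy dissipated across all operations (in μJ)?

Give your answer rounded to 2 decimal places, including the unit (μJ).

Initial: C1(5μF, Q=0μC, V=0.00V), C2(2μF, Q=11μC, V=5.50V), C3(1μF, Q=6μC, V=6.00V), C4(1μF, Q=19μC, V=19.00V), C5(4μF, Q=7μC, V=1.75V)
Op 1: CLOSE 4-1: Q_total=19.00, C_total=6.00, V=3.17; Q4=3.17, Q1=15.83; dissipated=150.417
Op 2: CLOSE 5-4: Q_total=10.17, C_total=5.00, V=2.03; Q5=8.13, Q4=2.03; dissipated=0.803
Op 3: CLOSE 3-5: Q_total=14.13, C_total=5.00, V=2.83; Q3=2.83, Q5=11.31; dissipated=6.294
Total dissipated: 157.513 μJ

Answer: 157.51 μJ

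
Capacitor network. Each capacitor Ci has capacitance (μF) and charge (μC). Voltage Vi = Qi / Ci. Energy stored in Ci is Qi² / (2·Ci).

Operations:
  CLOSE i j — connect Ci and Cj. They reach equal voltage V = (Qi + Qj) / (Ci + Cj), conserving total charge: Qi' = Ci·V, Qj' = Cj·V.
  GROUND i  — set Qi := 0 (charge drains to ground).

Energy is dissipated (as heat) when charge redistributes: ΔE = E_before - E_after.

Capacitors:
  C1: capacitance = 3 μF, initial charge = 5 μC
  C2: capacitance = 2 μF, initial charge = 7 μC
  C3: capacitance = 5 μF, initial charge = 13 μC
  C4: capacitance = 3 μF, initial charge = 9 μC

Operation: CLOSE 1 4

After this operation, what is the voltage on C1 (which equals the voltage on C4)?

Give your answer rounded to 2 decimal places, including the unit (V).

Answer: 2.33 V

Derivation:
Initial: C1(3μF, Q=5μC, V=1.67V), C2(2μF, Q=7μC, V=3.50V), C3(5μF, Q=13μC, V=2.60V), C4(3μF, Q=9μC, V=3.00V)
Op 1: CLOSE 1-4: Q_total=14.00, C_total=6.00, V=2.33; Q1=7.00, Q4=7.00; dissipated=1.333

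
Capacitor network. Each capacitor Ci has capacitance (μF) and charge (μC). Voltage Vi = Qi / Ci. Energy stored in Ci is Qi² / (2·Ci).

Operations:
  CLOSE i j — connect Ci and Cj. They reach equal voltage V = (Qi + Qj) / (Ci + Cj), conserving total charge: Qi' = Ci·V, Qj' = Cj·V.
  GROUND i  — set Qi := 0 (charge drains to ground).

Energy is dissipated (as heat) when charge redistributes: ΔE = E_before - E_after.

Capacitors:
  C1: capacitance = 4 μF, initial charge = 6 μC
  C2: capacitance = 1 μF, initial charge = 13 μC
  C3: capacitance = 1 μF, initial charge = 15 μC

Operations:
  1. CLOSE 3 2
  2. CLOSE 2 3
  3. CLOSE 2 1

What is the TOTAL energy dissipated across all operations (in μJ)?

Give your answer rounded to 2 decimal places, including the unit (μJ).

Initial: C1(4μF, Q=6μC, V=1.50V), C2(1μF, Q=13μC, V=13.00V), C3(1μF, Q=15μC, V=15.00V)
Op 1: CLOSE 3-2: Q_total=28.00, C_total=2.00, V=14.00; Q3=14.00, Q2=14.00; dissipated=1.000
Op 2: CLOSE 2-3: Q_total=28.00, C_total=2.00, V=14.00; Q2=14.00, Q3=14.00; dissipated=0.000
Op 3: CLOSE 2-1: Q_total=20.00, C_total=5.00, V=4.00; Q2=4.00, Q1=16.00; dissipated=62.500
Total dissipated: 63.500 μJ

Answer: 63.50 μJ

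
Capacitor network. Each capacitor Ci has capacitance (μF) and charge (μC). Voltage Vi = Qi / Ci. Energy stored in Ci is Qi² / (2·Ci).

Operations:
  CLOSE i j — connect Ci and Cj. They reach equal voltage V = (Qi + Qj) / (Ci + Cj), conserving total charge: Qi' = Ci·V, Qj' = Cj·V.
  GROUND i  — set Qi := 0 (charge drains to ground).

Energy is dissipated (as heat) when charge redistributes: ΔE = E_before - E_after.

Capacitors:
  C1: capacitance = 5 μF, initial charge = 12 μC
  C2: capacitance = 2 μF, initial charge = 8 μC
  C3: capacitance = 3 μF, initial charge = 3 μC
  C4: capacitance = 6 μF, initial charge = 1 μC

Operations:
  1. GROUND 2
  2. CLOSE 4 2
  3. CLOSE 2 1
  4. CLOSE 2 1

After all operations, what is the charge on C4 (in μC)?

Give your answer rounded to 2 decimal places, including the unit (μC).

Initial: C1(5μF, Q=12μC, V=2.40V), C2(2μF, Q=8μC, V=4.00V), C3(3μF, Q=3μC, V=1.00V), C4(6μF, Q=1μC, V=0.17V)
Op 1: GROUND 2: Q2=0; energy lost=16.000
Op 2: CLOSE 4-2: Q_total=1.00, C_total=8.00, V=0.12; Q4=0.75, Q2=0.25; dissipated=0.021
Op 3: CLOSE 2-1: Q_total=12.25, C_total=7.00, V=1.75; Q2=3.50, Q1=8.75; dissipated=3.697
Op 4: CLOSE 2-1: Q_total=12.25, C_total=7.00, V=1.75; Q2=3.50, Q1=8.75; dissipated=0.000
Final charges: Q1=8.75, Q2=3.50, Q3=3.00, Q4=0.75

Answer: 0.75 μC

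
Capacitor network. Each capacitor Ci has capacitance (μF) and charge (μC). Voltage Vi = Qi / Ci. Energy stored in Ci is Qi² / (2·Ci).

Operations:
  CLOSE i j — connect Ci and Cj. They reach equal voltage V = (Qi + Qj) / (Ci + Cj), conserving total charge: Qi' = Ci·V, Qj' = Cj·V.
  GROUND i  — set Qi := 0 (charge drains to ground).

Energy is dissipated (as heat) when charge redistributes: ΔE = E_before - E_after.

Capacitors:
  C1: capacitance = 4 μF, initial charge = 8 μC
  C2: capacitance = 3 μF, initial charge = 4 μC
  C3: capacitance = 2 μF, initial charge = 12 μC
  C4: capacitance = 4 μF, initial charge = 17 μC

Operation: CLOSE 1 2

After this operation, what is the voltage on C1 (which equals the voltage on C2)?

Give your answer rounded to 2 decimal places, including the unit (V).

Initial: C1(4μF, Q=8μC, V=2.00V), C2(3μF, Q=4μC, V=1.33V), C3(2μF, Q=12μC, V=6.00V), C4(4μF, Q=17μC, V=4.25V)
Op 1: CLOSE 1-2: Q_total=12.00, C_total=7.00, V=1.71; Q1=6.86, Q2=5.14; dissipated=0.381

Answer: 1.71 V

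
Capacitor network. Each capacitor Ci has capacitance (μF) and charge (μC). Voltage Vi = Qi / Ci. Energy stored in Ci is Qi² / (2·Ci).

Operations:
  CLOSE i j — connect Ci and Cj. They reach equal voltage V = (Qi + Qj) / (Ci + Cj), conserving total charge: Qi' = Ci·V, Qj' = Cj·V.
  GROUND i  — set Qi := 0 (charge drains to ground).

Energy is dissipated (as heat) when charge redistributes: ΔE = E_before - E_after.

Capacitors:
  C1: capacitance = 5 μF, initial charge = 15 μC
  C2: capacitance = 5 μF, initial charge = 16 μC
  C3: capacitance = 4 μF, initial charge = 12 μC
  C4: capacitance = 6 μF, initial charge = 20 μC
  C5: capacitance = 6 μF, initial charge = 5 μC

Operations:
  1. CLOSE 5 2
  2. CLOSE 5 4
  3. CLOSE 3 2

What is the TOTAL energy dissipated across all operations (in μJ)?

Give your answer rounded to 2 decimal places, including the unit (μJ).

Answer: 12.00 μJ

Derivation:
Initial: C1(5μF, Q=15μC, V=3.00V), C2(5μF, Q=16μC, V=3.20V), C3(4μF, Q=12μC, V=3.00V), C4(6μF, Q=20μC, V=3.33V), C5(6μF, Q=5μC, V=0.83V)
Op 1: CLOSE 5-2: Q_total=21.00, C_total=11.00, V=1.91; Q5=11.45, Q2=9.55; dissipated=7.638
Op 2: CLOSE 5-4: Q_total=31.45, C_total=12.00, V=2.62; Q5=15.73, Q4=15.73; dissipated=3.043
Op 3: CLOSE 3-2: Q_total=21.55, C_total=9.00, V=2.39; Q3=9.58, Q2=11.97; dissipated=1.322
Total dissipated: 12.003 μJ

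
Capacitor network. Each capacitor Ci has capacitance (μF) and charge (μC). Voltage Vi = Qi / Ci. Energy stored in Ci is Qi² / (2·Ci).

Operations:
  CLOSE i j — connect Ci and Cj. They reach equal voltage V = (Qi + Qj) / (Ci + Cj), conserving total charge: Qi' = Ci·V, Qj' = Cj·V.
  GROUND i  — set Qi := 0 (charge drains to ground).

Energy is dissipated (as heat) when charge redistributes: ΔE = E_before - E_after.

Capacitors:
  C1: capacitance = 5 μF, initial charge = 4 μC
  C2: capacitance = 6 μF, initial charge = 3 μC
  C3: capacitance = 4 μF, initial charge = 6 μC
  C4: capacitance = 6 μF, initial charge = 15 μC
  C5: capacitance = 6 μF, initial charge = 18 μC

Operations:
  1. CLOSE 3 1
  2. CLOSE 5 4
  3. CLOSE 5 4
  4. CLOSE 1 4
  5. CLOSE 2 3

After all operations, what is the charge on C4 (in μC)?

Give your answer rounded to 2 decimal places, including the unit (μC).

Answer: 12.03 μC

Derivation:
Initial: C1(5μF, Q=4μC, V=0.80V), C2(6μF, Q=3μC, V=0.50V), C3(4μF, Q=6μC, V=1.50V), C4(6μF, Q=15μC, V=2.50V), C5(6μF, Q=18μC, V=3.00V)
Op 1: CLOSE 3-1: Q_total=10.00, C_total=9.00, V=1.11; Q3=4.44, Q1=5.56; dissipated=0.544
Op 2: CLOSE 5-4: Q_total=33.00, C_total=12.00, V=2.75; Q5=16.50, Q4=16.50; dissipated=0.375
Op 3: CLOSE 5-4: Q_total=33.00, C_total=12.00, V=2.75; Q5=16.50, Q4=16.50; dissipated=0.000
Op 4: CLOSE 1-4: Q_total=22.06, C_total=11.00, V=2.01; Q1=10.03, Q4=12.03; dissipated=3.663
Op 5: CLOSE 2-3: Q_total=7.44, C_total=10.00, V=0.74; Q2=4.47, Q3=2.98; dissipated=0.448
Final charges: Q1=10.03, Q2=4.47, Q3=2.98, Q4=12.03, Q5=16.50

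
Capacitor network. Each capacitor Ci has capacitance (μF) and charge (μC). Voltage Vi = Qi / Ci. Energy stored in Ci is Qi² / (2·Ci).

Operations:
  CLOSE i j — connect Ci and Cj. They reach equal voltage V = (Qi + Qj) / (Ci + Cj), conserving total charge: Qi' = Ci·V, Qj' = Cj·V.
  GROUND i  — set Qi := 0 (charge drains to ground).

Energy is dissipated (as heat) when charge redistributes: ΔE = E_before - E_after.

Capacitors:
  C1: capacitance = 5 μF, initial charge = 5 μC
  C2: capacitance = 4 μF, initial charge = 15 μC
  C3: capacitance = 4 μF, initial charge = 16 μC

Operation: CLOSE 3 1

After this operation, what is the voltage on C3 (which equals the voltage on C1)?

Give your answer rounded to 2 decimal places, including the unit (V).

Initial: C1(5μF, Q=5μC, V=1.00V), C2(4μF, Q=15μC, V=3.75V), C3(4μF, Q=16μC, V=4.00V)
Op 1: CLOSE 3-1: Q_total=21.00, C_total=9.00, V=2.33; Q3=9.33, Q1=11.67; dissipated=10.000

Answer: 2.33 V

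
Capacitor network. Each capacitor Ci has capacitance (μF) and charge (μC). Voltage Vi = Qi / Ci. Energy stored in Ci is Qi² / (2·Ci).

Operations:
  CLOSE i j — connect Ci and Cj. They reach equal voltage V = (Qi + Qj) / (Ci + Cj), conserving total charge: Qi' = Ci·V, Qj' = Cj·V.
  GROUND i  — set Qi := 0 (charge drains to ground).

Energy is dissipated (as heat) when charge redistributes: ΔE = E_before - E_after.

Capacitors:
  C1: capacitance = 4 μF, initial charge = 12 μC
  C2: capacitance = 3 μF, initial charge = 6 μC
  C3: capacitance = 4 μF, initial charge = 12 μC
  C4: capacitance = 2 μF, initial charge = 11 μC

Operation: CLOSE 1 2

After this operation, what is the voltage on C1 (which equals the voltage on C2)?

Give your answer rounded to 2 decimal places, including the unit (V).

Answer: 2.57 V

Derivation:
Initial: C1(4μF, Q=12μC, V=3.00V), C2(3μF, Q=6μC, V=2.00V), C3(4μF, Q=12μC, V=3.00V), C4(2μF, Q=11μC, V=5.50V)
Op 1: CLOSE 1-2: Q_total=18.00, C_total=7.00, V=2.57; Q1=10.29, Q2=7.71; dissipated=0.857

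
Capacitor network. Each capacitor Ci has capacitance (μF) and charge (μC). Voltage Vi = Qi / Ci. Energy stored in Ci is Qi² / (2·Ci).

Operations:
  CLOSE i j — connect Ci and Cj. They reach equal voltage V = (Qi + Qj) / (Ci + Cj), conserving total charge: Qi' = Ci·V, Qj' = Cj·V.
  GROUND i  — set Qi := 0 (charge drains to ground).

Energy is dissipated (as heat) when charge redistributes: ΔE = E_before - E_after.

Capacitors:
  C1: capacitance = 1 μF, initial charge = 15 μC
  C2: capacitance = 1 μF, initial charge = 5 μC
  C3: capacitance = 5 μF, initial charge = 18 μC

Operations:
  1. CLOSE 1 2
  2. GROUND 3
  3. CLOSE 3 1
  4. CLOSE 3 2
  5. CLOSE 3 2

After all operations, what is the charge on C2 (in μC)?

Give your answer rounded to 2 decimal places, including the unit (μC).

Answer: 3.06 μC

Derivation:
Initial: C1(1μF, Q=15μC, V=15.00V), C2(1μF, Q=5μC, V=5.00V), C3(5μF, Q=18μC, V=3.60V)
Op 1: CLOSE 1-2: Q_total=20.00, C_total=2.00, V=10.00; Q1=10.00, Q2=10.00; dissipated=25.000
Op 2: GROUND 3: Q3=0; energy lost=32.400
Op 3: CLOSE 3-1: Q_total=10.00, C_total=6.00, V=1.67; Q3=8.33, Q1=1.67; dissipated=41.667
Op 4: CLOSE 3-2: Q_total=18.33, C_total=6.00, V=3.06; Q3=15.28, Q2=3.06; dissipated=28.935
Op 5: CLOSE 3-2: Q_total=18.33, C_total=6.00, V=3.06; Q3=15.28, Q2=3.06; dissipated=0.000
Final charges: Q1=1.67, Q2=3.06, Q3=15.28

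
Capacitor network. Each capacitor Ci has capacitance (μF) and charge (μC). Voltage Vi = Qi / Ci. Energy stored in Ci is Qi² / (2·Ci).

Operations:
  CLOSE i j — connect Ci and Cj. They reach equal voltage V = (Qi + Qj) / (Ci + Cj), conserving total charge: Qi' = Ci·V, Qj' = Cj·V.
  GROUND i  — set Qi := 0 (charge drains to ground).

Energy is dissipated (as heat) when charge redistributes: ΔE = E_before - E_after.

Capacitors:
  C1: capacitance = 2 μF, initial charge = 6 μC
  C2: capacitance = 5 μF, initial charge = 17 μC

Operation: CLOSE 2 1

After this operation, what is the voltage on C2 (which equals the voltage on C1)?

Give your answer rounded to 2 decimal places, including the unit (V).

Answer: 3.29 V

Derivation:
Initial: C1(2μF, Q=6μC, V=3.00V), C2(5μF, Q=17μC, V=3.40V)
Op 1: CLOSE 2-1: Q_total=23.00, C_total=7.00, V=3.29; Q2=16.43, Q1=6.57; dissipated=0.114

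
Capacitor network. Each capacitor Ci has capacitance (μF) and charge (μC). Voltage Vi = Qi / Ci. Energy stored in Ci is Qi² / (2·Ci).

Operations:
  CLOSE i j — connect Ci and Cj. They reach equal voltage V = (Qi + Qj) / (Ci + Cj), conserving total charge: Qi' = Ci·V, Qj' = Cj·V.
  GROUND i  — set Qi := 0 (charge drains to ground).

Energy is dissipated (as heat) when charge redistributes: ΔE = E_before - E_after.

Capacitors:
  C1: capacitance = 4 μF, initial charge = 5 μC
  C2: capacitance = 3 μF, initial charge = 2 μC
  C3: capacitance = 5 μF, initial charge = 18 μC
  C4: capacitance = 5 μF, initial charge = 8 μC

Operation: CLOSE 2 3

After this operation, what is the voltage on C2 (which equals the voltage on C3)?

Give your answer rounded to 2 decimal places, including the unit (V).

Answer: 2.50 V

Derivation:
Initial: C1(4μF, Q=5μC, V=1.25V), C2(3μF, Q=2μC, V=0.67V), C3(5μF, Q=18μC, V=3.60V), C4(5μF, Q=8μC, V=1.60V)
Op 1: CLOSE 2-3: Q_total=20.00, C_total=8.00, V=2.50; Q2=7.50, Q3=12.50; dissipated=8.067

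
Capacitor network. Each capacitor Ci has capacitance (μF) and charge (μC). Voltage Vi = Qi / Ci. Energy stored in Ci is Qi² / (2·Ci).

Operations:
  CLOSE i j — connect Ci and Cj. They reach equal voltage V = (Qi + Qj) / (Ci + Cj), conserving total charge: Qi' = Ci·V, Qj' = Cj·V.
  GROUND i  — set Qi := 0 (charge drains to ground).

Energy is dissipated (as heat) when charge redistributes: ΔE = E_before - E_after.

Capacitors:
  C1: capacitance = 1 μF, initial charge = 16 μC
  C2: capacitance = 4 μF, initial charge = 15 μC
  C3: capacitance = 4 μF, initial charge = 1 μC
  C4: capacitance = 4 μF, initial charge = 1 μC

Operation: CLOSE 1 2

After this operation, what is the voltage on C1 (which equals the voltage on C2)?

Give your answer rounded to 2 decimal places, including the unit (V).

Initial: C1(1μF, Q=16μC, V=16.00V), C2(4μF, Q=15μC, V=3.75V), C3(4μF, Q=1μC, V=0.25V), C4(4μF, Q=1μC, V=0.25V)
Op 1: CLOSE 1-2: Q_total=31.00, C_total=5.00, V=6.20; Q1=6.20, Q2=24.80; dissipated=60.025

Answer: 6.20 V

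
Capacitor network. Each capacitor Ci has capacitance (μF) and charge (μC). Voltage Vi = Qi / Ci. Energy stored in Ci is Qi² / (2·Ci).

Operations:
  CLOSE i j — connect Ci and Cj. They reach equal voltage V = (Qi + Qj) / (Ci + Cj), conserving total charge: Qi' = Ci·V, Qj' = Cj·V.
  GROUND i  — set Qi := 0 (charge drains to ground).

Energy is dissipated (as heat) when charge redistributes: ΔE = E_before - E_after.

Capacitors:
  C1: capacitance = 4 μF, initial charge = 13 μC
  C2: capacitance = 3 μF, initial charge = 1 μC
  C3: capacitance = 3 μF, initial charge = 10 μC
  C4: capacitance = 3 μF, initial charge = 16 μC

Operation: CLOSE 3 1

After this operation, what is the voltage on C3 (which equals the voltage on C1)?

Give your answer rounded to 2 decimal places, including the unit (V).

Answer: 3.29 V

Derivation:
Initial: C1(4μF, Q=13μC, V=3.25V), C2(3μF, Q=1μC, V=0.33V), C3(3μF, Q=10μC, V=3.33V), C4(3μF, Q=16μC, V=5.33V)
Op 1: CLOSE 3-1: Q_total=23.00, C_total=7.00, V=3.29; Q3=9.86, Q1=13.14; dissipated=0.006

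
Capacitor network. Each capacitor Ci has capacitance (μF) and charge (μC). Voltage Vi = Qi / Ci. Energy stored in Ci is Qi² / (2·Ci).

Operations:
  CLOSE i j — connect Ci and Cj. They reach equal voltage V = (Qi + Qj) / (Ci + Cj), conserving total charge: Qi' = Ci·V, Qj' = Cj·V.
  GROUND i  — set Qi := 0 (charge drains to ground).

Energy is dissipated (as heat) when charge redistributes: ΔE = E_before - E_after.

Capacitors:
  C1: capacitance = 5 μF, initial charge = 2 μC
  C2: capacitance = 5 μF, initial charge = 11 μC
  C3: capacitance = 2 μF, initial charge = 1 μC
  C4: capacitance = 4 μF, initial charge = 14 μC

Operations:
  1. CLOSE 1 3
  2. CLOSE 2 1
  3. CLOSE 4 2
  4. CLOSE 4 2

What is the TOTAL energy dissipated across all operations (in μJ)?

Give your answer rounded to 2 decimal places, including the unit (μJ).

Answer: 9.24 μJ

Derivation:
Initial: C1(5μF, Q=2μC, V=0.40V), C2(5μF, Q=11μC, V=2.20V), C3(2μF, Q=1μC, V=0.50V), C4(4μF, Q=14μC, V=3.50V)
Op 1: CLOSE 1-3: Q_total=3.00, C_total=7.00, V=0.43; Q1=2.14, Q3=0.86; dissipated=0.007
Op 2: CLOSE 2-1: Q_total=13.14, C_total=10.00, V=1.31; Q2=6.57, Q1=6.57; dissipated=3.922
Op 3: CLOSE 4-2: Q_total=20.57, C_total=9.00, V=2.29; Q4=9.14, Q2=11.43; dissipated=5.308
Op 4: CLOSE 4-2: Q_total=20.57, C_total=9.00, V=2.29; Q4=9.14, Q2=11.43; dissipated=0.000
Total dissipated: 9.238 μJ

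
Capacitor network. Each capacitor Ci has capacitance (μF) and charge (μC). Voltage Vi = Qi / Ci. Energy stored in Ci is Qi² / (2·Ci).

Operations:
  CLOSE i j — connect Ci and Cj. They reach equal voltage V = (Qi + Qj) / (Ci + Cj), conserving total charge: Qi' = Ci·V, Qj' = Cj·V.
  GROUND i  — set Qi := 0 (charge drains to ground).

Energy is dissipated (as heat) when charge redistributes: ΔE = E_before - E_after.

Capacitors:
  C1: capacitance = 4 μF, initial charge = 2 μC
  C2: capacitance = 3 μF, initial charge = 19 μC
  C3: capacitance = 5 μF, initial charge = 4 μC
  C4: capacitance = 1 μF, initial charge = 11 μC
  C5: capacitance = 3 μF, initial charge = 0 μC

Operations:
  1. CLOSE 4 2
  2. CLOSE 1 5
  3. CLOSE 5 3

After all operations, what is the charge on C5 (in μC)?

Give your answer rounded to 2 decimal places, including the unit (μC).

Initial: C1(4μF, Q=2μC, V=0.50V), C2(3μF, Q=19μC, V=6.33V), C3(5μF, Q=4μC, V=0.80V), C4(1μF, Q=11μC, V=11.00V), C5(3μF, Q=0μC, V=0.00V)
Op 1: CLOSE 4-2: Q_total=30.00, C_total=4.00, V=7.50; Q4=7.50, Q2=22.50; dissipated=8.167
Op 2: CLOSE 1-5: Q_total=2.00, C_total=7.00, V=0.29; Q1=1.14, Q5=0.86; dissipated=0.214
Op 3: CLOSE 5-3: Q_total=4.86, C_total=8.00, V=0.61; Q5=1.82, Q3=3.04; dissipated=0.248
Final charges: Q1=1.14, Q2=22.50, Q3=3.04, Q4=7.50, Q5=1.82

Answer: 1.82 μC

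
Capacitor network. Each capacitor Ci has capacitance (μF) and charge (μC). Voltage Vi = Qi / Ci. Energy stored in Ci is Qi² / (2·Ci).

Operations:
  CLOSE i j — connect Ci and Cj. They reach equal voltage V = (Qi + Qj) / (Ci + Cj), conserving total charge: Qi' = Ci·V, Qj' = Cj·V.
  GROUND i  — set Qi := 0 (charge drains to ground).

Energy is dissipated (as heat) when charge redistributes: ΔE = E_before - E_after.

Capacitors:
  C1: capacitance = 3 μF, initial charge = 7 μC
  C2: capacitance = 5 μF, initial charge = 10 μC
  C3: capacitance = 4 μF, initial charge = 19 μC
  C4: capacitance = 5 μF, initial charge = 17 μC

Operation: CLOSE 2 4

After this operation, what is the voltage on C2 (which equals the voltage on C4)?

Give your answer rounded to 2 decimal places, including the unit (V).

Answer: 2.70 V

Derivation:
Initial: C1(3μF, Q=7μC, V=2.33V), C2(5μF, Q=10μC, V=2.00V), C3(4μF, Q=19μC, V=4.75V), C4(5μF, Q=17μC, V=3.40V)
Op 1: CLOSE 2-4: Q_total=27.00, C_total=10.00, V=2.70; Q2=13.50, Q4=13.50; dissipated=2.450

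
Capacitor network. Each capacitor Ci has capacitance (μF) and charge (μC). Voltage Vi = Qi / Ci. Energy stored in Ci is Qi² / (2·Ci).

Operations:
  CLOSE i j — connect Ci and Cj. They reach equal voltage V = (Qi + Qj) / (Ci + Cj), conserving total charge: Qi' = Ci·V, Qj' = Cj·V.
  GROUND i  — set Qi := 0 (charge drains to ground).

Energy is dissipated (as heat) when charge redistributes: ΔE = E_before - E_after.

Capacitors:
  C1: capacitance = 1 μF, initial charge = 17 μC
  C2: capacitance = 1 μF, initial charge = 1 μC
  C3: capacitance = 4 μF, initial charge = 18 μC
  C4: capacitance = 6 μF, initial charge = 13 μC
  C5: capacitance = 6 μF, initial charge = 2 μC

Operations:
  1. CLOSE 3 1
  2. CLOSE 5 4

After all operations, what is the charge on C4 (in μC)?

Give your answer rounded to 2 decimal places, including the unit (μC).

Initial: C1(1μF, Q=17μC, V=17.00V), C2(1μF, Q=1μC, V=1.00V), C3(4μF, Q=18μC, V=4.50V), C4(6μF, Q=13μC, V=2.17V), C5(6μF, Q=2μC, V=0.33V)
Op 1: CLOSE 3-1: Q_total=35.00, C_total=5.00, V=7.00; Q3=28.00, Q1=7.00; dissipated=62.500
Op 2: CLOSE 5-4: Q_total=15.00, C_total=12.00, V=1.25; Q5=7.50, Q4=7.50; dissipated=5.042
Final charges: Q1=7.00, Q2=1.00, Q3=28.00, Q4=7.50, Q5=7.50

Answer: 7.50 μC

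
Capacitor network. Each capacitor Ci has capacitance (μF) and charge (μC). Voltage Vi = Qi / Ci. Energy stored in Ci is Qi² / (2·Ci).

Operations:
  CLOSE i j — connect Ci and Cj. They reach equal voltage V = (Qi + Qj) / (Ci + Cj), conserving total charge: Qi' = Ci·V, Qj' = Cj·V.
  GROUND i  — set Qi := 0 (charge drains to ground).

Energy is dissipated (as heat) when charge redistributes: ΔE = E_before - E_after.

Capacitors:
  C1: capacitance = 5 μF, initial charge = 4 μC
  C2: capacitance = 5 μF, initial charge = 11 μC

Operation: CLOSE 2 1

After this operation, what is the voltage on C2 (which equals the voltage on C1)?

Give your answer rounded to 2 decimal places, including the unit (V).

Answer: 1.50 V

Derivation:
Initial: C1(5μF, Q=4μC, V=0.80V), C2(5μF, Q=11μC, V=2.20V)
Op 1: CLOSE 2-1: Q_total=15.00, C_total=10.00, V=1.50; Q2=7.50, Q1=7.50; dissipated=2.450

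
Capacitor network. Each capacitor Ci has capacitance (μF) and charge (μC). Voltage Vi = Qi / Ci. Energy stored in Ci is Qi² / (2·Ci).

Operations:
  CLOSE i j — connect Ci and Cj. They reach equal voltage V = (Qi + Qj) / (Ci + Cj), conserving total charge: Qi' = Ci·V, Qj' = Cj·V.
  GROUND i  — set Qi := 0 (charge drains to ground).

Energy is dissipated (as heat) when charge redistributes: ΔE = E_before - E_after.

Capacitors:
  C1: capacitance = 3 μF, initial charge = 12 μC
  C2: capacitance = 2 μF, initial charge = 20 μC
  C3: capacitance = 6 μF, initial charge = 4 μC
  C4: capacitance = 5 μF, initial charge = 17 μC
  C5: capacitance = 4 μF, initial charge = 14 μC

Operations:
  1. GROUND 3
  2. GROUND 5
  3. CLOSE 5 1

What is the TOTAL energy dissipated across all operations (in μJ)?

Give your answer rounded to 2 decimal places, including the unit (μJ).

Answer: 39.55 μJ

Derivation:
Initial: C1(3μF, Q=12μC, V=4.00V), C2(2μF, Q=20μC, V=10.00V), C3(6μF, Q=4μC, V=0.67V), C4(5μF, Q=17μC, V=3.40V), C5(4μF, Q=14μC, V=3.50V)
Op 1: GROUND 3: Q3=0; energy lost=1.333
Op 2: GROUND 5: Q5=0; energy lost=24.500
Op 3: CLOSE 5-1: Q_total=12.00, C_total=7.00, V=1.71; Q5=6.86, Q1=5.14; dissipated=13.714
Total dissipated: 39.548 μJ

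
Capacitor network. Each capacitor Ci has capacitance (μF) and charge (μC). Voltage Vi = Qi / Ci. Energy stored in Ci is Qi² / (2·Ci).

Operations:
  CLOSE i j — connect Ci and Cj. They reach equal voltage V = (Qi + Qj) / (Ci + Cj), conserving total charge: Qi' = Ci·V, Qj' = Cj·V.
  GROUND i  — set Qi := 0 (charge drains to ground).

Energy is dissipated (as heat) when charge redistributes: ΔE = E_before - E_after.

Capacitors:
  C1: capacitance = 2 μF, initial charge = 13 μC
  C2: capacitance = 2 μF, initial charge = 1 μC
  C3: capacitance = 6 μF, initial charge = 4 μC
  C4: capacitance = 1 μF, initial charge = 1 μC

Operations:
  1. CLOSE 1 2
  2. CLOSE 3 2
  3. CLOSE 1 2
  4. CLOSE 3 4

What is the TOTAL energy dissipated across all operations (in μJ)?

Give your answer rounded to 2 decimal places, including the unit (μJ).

Initial: C1(2μF, Q=13μC, V=6.50V), C2(2μF, Q=1μC, V=0.50V), C3(6μF, Q=4μC, V=0.67V), C4(1μF, Q=1μC, V=1.00V)
Op 1: CLOSE 1-2: Q_total=14.00, C_total=4.00, V=3.50; Q1=7.00, Q2=7.00; dissipated=18.000
Op 2: CLOSE 3-2: Q_total=11.00, C_total=8.00, V=1.38; Q3=8.25, Q2=2.75; dissipated=6.021
Op 3: CLOSE 1-2: Q_total=9.75, C_total=4.00, V=2.44; Q1=4.88, Q2=4.88; dissipated=2.258
Op 4: CLOSE 3-4: Q_total=9.25, C_total=7.00, V=1.32; Q3=7.93, Q4=1.32; dissipated=0.060
Total dissipated: 26.339 μJ

Answer: 26.34 μJ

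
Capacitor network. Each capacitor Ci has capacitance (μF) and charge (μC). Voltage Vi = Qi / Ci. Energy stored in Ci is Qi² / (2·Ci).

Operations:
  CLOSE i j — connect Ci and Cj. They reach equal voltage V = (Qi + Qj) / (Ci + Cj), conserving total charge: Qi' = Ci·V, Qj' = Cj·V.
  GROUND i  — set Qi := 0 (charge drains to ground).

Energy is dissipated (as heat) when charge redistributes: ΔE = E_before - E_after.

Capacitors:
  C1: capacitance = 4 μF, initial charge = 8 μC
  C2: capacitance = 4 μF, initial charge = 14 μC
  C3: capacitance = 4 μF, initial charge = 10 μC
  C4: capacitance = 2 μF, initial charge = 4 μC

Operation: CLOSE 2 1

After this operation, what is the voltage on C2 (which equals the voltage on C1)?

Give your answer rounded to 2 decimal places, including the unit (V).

Answer: 2.75 V

Derivation:
Initial: C1(4μF, Q=8μC, V=2.00V), C2(4μF, Q=14μC, V=3.50V), C3(4μF, Q=10μC, V=2.50V), C4(2μF, Q=4μC, V=2.00V)
Op 1: CLOSE 2-1: Q_total=22.00, C_total=8.00, V=2.75; Q2=11.00, Q1=11.00; dissipated=2.250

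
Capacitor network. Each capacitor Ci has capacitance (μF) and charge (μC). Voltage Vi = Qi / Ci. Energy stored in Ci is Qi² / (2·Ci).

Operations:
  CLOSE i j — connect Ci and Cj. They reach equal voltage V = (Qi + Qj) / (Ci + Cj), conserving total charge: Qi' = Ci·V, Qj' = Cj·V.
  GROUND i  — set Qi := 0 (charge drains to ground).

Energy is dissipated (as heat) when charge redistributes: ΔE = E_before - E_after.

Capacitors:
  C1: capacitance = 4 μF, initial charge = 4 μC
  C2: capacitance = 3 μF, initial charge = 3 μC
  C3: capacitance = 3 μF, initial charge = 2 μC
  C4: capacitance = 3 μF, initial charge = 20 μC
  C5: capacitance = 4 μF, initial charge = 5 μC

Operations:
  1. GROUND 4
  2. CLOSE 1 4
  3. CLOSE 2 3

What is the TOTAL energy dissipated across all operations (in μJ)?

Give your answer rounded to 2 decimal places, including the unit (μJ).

Answer: 67.61 μJ

Derivation:
Initial: C1(4μF, Q=4μC, V=1.00V), C2(3μF, Q=3μC, V=1.00V), C3(3μF, Q=2μC, V=0.67V), C4(3μF, Q=20μC, V=6.67V), C5(4μF, Q=5μC, V=1.25V)
Op 1: GROUND 4: Q4=0; energy lost=66.667
Op 2: CLOSE 1-4: Q_total=4.00, C_total=7.00, V=0.57; Q1=2.29, Q4=1.71; dissipated=0.857
Op 3: CLOSE 2-3: Q_total=5.00, C_total=6.00, V=0.83; Q2=2.50, Q3=2.50; dissipated=0.083
Total dissipated: 67.607 μJ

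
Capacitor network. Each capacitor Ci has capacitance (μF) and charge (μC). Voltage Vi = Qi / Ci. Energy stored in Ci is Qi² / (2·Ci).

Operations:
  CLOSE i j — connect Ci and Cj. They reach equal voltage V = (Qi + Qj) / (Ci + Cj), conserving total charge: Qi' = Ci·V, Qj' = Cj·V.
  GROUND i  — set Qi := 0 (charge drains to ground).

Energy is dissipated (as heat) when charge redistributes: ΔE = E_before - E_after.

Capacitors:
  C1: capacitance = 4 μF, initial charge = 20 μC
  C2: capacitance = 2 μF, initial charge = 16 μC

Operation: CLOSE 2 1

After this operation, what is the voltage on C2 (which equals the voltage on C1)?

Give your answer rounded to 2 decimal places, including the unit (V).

Initial: C1(4μF, Q=20μC, V=5.00V), C2(2μF, Q=16μC, V=8.00V)
Op 1: CLOSE 2-1: Q_total=36.00, C_total=6.00, V=6.00; Q2=12.00, Q1=24.00; dissipated=6.000

Answer: 6.00 V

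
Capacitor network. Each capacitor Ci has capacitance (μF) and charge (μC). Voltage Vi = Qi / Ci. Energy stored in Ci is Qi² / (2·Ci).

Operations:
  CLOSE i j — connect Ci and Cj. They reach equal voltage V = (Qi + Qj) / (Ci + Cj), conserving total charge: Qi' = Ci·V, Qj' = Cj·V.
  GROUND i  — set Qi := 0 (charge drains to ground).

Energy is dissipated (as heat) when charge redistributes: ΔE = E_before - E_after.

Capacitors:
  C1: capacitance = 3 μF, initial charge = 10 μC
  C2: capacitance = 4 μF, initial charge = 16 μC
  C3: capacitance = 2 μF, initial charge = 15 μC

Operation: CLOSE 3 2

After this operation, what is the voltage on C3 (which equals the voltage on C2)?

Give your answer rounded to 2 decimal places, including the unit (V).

Initial: C1(3μF, Q=10μC, V=3.33V), C2(4μF, Q=16μC, V=4.00V), C3(2μF, Q=15μC, V=7.50V)
Op 1: CLOSE 3-2: Q_total=31.00, C_total=6.00, V=5.17; Q3=10.33, Q2=20.67; dissipated=8.167

Answer: 5.17 V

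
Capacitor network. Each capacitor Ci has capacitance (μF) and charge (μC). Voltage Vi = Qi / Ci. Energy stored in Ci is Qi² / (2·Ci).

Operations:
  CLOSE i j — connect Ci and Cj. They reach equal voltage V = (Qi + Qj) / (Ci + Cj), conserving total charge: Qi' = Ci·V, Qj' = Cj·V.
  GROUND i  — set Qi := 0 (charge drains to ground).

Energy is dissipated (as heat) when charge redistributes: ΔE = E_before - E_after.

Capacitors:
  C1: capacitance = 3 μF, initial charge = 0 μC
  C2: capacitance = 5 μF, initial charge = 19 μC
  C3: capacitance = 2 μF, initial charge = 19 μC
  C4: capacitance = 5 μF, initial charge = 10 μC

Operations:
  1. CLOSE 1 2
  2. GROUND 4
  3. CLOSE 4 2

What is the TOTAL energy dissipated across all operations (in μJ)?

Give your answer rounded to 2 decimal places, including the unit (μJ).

Initial: C1(3μF, Q=0μC, V=0.00V), C2(5μF, Q=19μC, V=3.80V), C3(2μF, Q=19μC, V=9.50V), C4(5μF, Q=10μC, V=2.00V)
Op 1: CLOSE 1-2: Q_total=19.00, C_total=8.00, V=2.38; Q1=7.12, Q2=11.88; dissipated=13.537
Op 2: GROUND 4: Q4=0; energy lost=10.000
Op 3: CLOSE 4-2: Q_total=11.88, C_total=10.00, V=1.19; Q4=5.94, Q2=5.94; dissipated=7.051
Total dissipated: 30.588 μJ

Answer: 30.59 μJ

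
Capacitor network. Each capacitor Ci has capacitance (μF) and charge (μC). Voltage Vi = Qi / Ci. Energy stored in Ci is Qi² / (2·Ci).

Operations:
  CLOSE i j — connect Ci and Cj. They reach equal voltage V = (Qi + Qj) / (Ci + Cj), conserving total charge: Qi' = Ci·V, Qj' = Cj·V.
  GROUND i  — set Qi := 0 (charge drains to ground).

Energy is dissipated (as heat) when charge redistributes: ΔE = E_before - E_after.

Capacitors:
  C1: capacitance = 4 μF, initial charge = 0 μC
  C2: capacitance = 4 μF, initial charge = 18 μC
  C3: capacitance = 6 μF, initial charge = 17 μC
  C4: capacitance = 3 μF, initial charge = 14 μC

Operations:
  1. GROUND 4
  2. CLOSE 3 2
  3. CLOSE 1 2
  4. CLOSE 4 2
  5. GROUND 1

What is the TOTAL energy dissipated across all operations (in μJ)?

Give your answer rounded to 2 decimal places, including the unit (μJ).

Answer: 57.00 μJ

Derivation:
Initial: C1(4μF, Q=0μC, V=0.00V), C2(4μF, Q=18μC, V=4.50V), C3(6μF, Q=17μC, V=2.83V), C4(3μF, Q=14μC, V=4.67V)
Op 1: GROUND 4: Q4=0; energy lost=32.667
Op 2: CLOSE 3-2: Q_total=35.00, C_total=10.00, V=3.50; Q3=21.00, Q2=14.00; dissipated=3.333
Op 3: CLOSE 1-2: Q_total=14.00, C_total=8.00, V=1.75; Q1=7.00, Q2=7.00; dissipated=12.250
Op 4: CLOSE 4-2: Q_total=7.00, C_total=7.00, V=1.00; Q4=3.00, Q2=4.00; dissipated=2.625
Op 5: GROUND 1: Q1=0; energy lost=6.125
Total dissipated: 57.000 μJ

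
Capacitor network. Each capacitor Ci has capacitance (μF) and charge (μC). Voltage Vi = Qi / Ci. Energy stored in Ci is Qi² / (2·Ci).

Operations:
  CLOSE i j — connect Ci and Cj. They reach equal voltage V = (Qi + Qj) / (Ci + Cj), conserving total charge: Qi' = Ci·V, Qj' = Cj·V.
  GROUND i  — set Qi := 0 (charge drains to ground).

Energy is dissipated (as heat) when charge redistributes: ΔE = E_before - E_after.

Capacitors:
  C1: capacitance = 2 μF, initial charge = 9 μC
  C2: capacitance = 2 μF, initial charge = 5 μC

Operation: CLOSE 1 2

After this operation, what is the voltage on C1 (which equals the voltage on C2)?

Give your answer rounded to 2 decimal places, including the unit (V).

Answer: 3.50 V

Derivation:
Initial: C1(2μF, Q=9μC, V=4.50V), C2(2μF, Q=5μC, V=2.50V)
Op 1: CLOSE 1-2: Q_total=14.00, C_total=4.00, V=3.50; Q1=7.00, Q2=7.00; dissipated=2.000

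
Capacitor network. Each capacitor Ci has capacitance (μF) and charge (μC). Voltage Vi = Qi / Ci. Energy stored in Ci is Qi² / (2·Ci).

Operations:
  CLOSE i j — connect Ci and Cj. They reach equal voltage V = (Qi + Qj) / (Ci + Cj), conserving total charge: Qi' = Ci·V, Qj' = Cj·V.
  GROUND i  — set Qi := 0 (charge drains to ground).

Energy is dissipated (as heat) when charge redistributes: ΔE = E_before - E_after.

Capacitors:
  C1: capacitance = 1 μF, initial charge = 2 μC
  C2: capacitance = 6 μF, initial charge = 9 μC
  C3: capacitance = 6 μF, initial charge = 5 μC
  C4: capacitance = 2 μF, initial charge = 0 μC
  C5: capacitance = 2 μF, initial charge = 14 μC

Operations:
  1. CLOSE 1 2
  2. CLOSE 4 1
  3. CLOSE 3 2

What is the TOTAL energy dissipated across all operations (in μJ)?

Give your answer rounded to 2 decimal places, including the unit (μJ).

Initial: C1(1μF, Q=2μC, V=2.00V), C2(6μF, Q=9μC, V=1.50V), C3(6μF, Q=5μC, V=0.83V), C4(2μF, Q=0μC, V=0.00V), C5(2μF, Q=14μC, V=7.00V)
Op 1: CLOSE 1-2: Q_total=11.00, C_total=7.00, V=1.57; Q1=1.57, Q2=9.43; dissipated=0.107
Op 2: CLOSE 4-1: Q_total=1.57, C_total=3.00, V=0.52; Q4=1.05, Q1=0.52; dissipated=0.823
Op 3: CLOSE 3-2: Q_total=14.43, C_total=12.00, V=1.20; Q3=7.21, Q2=7.21; dissipated=0.817
Total dissipated: 1.747 μJ

Answer: 1.75 μJ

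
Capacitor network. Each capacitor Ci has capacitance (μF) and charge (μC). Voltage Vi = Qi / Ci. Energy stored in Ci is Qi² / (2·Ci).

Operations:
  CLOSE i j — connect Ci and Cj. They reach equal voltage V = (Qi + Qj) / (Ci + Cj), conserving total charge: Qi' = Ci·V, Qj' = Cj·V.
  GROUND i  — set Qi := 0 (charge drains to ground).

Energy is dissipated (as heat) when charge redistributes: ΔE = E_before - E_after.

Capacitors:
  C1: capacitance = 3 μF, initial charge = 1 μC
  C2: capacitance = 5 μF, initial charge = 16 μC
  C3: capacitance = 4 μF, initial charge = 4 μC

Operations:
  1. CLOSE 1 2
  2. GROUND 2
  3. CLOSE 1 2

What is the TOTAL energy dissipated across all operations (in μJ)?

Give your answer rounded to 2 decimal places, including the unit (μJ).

Initial: C1(3μF, Q=1μC, V=0.33V), C2(5μF, Q=16μC, V=3.20V), C3(4μF, Q=4μC, V=1.00V)
Op 1: CLOSE 1-2: Q_total=17.00, C_total=8.00, V=2.12; Q1=6.38, Q2=10.62; dissipated=7.704
Op 2: GROUND 2: Q2=0; energy lost=11.289
Op 3: CLOSE 1-2: Q_total=6.38, C_total=8.00, V=0.80; Q1=2.39, Q2=3.98; dissipated=4.233
Total dissipated: 23.227 μJ

Answer: 23.23 μJ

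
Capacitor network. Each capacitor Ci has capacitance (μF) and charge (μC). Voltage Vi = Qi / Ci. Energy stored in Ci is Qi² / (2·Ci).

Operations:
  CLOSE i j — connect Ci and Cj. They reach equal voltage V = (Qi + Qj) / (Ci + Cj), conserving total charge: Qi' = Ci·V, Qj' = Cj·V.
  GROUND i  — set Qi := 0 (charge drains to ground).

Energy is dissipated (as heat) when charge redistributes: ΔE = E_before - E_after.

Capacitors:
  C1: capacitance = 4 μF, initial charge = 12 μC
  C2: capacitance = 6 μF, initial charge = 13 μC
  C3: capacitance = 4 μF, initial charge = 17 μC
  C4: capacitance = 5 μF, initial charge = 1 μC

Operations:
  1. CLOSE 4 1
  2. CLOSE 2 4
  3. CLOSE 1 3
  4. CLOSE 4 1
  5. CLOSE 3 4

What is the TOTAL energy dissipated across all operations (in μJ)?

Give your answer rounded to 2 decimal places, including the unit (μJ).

Initial: C1(4μF, Q=12μC, V=3.00V), C2(6μF, Q=13μC, V=2.17V), C3(4μF, Q=17μC, V=4.25V), C4(5μF, Q=1μC, V=0.20V)
Op 1: CLOSE 4-1: Q_total=13.00, C_total=9.00, V=1.44; Q4=7.22, Q1=5.78; dissipated=8.711
Op 2: CLOSE 2-4: Q_total=20.22, C_total=11.00, V=1.84; Q2=11.03, Q4=9.19; dissipated=0.711
Op 3: CLOSE 1-3: Q_total=22.78, C_total=8.00, V=2.85; Q1=11.39, Q3=11.39; dissipated=7.871
Op 4: CLOSE 4-1: Q_total=20.58, C_total=9.00, V=2.29; Q4=11.43, Q1=9.15; dissipated=1.131
Op 5: CLOSE 3-4: Q_total=22.82, C_total=9.00, V=2.54; Q3=10.14, Q4=12.68; dissipated=0.349
Total dissipated: 18.773 μJ

Answer: 18.77 μJ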